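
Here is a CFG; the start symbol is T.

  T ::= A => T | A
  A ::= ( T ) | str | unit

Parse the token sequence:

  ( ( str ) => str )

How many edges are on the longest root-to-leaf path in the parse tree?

6

[T [A ( [T [A ( [T [A str]] )] => [T [A str]]] )]]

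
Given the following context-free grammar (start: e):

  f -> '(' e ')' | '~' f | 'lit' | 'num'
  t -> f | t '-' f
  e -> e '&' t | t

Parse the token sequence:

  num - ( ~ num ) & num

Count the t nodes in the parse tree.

[e [e [t [t [f num]] - [f ( [e [t [f ~ [f num]]]] )]]] & [t [f num]]]

4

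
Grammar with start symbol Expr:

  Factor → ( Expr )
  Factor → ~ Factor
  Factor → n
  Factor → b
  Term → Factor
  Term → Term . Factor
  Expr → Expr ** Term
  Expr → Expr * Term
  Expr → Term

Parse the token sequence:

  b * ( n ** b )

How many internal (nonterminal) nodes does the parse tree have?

12

[Expr [Expr [Term [Factor b]]] * [Term [Factor ( [Expr [Expr [Term [Factor n]]] ** [Term [Factor b]]] )]]]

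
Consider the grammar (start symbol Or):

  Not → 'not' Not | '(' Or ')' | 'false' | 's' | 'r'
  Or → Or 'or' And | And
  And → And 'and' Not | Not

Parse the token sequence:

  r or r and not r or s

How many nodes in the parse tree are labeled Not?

5

[Or [Or [Or [And [Not r]]] or [And [And [Not r]] and [Not not [Not r]]]] or [And [Not s]]]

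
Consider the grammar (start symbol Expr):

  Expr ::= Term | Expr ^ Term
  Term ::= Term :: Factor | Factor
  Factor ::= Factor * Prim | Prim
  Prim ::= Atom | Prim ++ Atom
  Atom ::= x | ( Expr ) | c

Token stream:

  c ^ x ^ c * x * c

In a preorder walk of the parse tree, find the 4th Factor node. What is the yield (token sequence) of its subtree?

[Expr [Expr [Expr [Term [Factor [Prim [Atom c]]]]] ^ [Term [Factor [Prim [Atom x]]]]] ^ [Term [Factor [Factor [Factor [Prim [Atom c]]] * [Prim [Atom x]]] * [Prim [Atom c]]]]]

c * x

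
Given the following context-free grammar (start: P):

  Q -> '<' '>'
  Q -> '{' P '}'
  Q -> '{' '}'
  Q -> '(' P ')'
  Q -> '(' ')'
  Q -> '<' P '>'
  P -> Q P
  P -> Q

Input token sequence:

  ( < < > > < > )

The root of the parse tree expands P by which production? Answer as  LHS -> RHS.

[P [Q ( [P [Q < [P [Q < >]] >] [P [Q < >]]] )]]

P -> Q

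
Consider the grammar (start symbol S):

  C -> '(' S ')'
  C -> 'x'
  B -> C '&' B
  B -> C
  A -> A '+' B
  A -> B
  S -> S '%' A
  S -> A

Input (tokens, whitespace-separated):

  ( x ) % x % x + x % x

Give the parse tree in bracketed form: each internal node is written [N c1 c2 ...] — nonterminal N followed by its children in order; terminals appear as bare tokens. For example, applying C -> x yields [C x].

S
S % A
S % A % A
S % A % A % A
A % A % A % A
B % A % A % A
C % A % A % A
( S ) % A % A % A
( A ) % A % A % A
( B ) % A % A % A
( C ) % A % A % A
( x ) % A % A % A
( x ) % B % A % A
( x ) % C % A % A
( x ) % x % A % A
( x ) % x % A + B % A
( x ) % x % B + B % A
( x ) % x % C + B % A
( x ) % x % x + B % A
( x ) % x % x + C % A
( x ) % x % x + x % A
( x ) % x % x + x % B
( x ) % x % x + x % C
( x ) % x % x + x % x

[S [S [S [S [A [B [C ( [S [A [B [C x]]]] )]]]] % [A [B [C x]]]] % [A [A [B [C x]]] + [B [C x]]]] % [A [B [C x]]]]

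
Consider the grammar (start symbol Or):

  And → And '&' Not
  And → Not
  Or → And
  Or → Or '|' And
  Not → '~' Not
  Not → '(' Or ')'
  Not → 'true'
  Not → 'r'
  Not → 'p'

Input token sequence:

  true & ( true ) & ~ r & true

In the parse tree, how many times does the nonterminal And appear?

5

[Or [And [And [And [And [Not true]] & [Not ( [Or [And [Not true]]] )]] & [Not ~ [Not r]]] & [Not true]]]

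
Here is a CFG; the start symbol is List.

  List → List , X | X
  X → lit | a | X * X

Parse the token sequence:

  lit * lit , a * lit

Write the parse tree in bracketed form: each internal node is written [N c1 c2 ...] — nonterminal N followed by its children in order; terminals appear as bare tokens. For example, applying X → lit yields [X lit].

[List [List [X [X lit] * [X lit]]] , [X [X a] * [X lit]]]

List
List , X
X , X
X * X , X
lit * X , X
lit * lit , X
lit * lit , X * X
lit * lit , a * X
lit * lit , a * lit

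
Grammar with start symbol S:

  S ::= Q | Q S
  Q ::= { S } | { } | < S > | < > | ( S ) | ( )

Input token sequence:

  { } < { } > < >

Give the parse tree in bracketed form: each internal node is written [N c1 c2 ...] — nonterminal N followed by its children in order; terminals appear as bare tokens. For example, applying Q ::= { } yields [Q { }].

S
Q S
{ } S
{ } Q S
{ } < S > S
{ } < Q > S
{ } < { } > S
{ } < { } > Q
{ } < { } > < >

[S [Q { }] [S [Q < [S [Q { }]] >] [S [Q < >]]]]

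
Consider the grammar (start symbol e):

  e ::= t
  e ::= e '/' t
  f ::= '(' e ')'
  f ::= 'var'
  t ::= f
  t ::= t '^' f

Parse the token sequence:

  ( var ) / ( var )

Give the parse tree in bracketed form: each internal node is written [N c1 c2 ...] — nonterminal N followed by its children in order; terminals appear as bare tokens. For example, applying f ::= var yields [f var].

e
e / t
t / t
f / t
( e ) / t
( t ) / t
( f ) / t
( var ) / t
( var ) / f
( var ) / ( e )
( var ) / ( t )
( var ) / ( f )
( var ) / ( var )

[e [e [t [f ( [e [t [f var]]] )]]] / [t [f ( [e [t [f var]]] )]]]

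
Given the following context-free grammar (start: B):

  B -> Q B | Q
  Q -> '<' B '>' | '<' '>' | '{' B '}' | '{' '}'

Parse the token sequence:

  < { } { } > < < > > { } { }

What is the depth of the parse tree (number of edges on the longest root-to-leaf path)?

[B [Q < [B [Q { }] [B [Q { }]]] >] [B [Q < [B [Q < >]] >] [B [Q { }] [B [Q { }]]]]]

5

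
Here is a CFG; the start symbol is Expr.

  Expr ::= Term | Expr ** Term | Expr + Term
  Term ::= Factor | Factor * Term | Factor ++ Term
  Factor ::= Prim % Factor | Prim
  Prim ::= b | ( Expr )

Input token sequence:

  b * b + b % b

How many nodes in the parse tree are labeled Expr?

[Expr [Expr [Term [Factor [Prim b]] * [Term [Factor [Prim b]]]]] + [Term [Factor [Prim b] % [Factor [Prim b]]]]]

2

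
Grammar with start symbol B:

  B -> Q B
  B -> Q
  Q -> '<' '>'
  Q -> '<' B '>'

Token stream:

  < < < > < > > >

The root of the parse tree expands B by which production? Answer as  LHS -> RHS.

B -> Q

[B [Q < [B [Q < [B [Q < >] [B [Q < >]]] >]] >]]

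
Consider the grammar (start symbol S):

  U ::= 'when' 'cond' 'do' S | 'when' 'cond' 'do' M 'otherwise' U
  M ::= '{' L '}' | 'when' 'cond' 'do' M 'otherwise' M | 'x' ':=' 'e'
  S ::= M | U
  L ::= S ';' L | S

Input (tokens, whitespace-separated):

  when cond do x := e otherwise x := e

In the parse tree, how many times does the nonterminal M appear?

[S [M when cond do [M x := e] otherwise [M x := e]]]

3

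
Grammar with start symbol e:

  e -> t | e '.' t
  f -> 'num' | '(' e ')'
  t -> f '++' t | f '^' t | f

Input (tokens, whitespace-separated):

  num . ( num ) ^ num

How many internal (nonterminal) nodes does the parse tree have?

[e [e [t [f num]]] . [t [f ( [e [t [f num]]] )] ^ [t [f num]]]]

11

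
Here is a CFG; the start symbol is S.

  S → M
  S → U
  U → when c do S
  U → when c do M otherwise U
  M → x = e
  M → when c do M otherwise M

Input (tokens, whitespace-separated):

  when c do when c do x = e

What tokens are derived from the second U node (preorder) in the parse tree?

[S [U when c do [S [U when c do [S [M x = e]]]]]]

when c do x = e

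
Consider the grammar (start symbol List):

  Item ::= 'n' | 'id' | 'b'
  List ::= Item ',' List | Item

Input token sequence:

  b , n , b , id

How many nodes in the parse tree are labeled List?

[List [Item b] , [List [Item n] , [List [Item b] , [List [Item id]]]]]

4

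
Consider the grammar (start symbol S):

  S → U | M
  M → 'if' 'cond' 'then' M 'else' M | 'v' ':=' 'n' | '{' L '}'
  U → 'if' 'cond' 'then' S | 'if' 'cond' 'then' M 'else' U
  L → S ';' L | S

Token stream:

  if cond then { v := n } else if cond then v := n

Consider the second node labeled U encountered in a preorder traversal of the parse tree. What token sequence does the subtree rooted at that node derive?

if cond then v := n

[S [U if cond then [M { [L [S [M v := n]]] }] else [U if cond then [S [M v := n]]]]]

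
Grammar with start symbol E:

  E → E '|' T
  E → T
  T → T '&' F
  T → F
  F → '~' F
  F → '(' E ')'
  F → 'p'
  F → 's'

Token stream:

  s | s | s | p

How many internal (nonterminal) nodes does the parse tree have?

[E [E [E [E [T [F s]]] | [T [F s]]] | [T [F s]]] | [T [F p]]]

12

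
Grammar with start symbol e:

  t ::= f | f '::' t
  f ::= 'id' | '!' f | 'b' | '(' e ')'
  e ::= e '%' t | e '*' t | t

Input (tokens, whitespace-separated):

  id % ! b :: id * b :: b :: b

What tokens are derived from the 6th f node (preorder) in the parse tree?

[e [e [e [t [f id]]] % [t [f ! [f b]] :: [t [f id]]]] * [t [f b] :: [t [f b] :: [t [f b]]]]]

b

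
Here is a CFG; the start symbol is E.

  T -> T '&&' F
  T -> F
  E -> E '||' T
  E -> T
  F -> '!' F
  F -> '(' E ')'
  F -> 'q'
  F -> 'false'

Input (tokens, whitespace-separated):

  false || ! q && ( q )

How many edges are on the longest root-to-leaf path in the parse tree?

[E [E [T [F false]]] || [T [T [F ! [F q]]] && [F ( [E [T [F q]]] )]]]

6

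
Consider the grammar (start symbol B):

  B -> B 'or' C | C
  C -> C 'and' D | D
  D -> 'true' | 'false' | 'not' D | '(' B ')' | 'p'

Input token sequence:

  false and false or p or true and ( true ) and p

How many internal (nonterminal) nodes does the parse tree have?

18

[B [B [B [C [C [D false]] and [D false]]] or [C [D p]]] or [C [C [C [D true]] and [D ( [B [C [D true]]] )]] and [D p]]]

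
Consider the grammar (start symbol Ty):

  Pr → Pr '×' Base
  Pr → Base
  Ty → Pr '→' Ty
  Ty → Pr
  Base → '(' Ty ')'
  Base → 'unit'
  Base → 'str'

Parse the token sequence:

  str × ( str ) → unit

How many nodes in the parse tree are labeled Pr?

4

[Ty [Pr [Pr [Base str]] × [Base ( [Ty [Pr [Base str]]] )]] → [Ty [Pr [Base unit]]]]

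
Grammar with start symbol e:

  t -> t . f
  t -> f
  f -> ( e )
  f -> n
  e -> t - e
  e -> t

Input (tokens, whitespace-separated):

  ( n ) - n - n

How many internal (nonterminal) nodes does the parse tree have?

12

[e [t [f ( [e [t [f n]]] )]] - [e [t [f n]] - [e [t [f n]]]]]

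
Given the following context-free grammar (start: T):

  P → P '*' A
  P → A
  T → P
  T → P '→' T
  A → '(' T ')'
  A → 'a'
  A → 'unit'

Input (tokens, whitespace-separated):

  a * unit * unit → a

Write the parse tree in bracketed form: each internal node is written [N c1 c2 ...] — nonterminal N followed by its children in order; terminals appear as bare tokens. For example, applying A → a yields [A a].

T
P → T
P * A → T
P * A * A → T
A * A * A → T
a * A * A → T
a * unit * A → T
a * unit * unit → T
a * unit * unit → P
a * unit * unit → A
a * unit * unit → a

[T [P [P [P [A a]] * [A unit]] * [A unit]] → [T [P [A a]]]]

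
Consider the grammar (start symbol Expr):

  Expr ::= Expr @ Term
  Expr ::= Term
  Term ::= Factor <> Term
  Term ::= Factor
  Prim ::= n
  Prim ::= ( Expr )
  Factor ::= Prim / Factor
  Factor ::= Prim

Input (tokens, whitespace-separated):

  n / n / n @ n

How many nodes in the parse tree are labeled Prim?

[Expr [Expr [Term [Factor [Prim n] / [Factor [Prim n] / [Factor [Prim n]]]]]] @ [Term [Factor [Prim n]]]]

4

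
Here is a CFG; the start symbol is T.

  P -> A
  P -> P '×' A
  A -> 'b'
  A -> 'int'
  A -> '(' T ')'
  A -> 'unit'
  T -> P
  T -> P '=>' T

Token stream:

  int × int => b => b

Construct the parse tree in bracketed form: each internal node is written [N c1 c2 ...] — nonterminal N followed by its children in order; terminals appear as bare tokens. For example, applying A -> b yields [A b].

T
P => T
P × A => T
A × A => T
int × A => T
int × int => T
int × int => P => T
int × int => A => T
int × int => b => T
int × int => b => P
int × int => b => A
int × int => b => b

[T [P [P [A int]] × [A int]] => [T [P [A b]] => [T [P [A b]]]]]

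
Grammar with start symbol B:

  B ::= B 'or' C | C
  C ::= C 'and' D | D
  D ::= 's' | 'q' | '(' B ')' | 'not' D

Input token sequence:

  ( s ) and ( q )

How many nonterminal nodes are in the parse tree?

[B [C [C [D ( [B [C [D s]]] )]] and [D ( [B [C [D q]]] )]]]

11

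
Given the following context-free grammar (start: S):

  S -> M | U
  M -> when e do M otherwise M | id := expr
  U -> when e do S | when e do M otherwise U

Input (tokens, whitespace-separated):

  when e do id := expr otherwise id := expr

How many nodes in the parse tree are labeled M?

3

[S [M when e do [M id := expr] otherwise [M id := expr]]]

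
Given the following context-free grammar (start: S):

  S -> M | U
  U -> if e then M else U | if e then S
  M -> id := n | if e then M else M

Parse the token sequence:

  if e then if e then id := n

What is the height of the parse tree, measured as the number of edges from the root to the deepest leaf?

6

[S [U if e then [S [U if e then [S [M id := n]]]]]]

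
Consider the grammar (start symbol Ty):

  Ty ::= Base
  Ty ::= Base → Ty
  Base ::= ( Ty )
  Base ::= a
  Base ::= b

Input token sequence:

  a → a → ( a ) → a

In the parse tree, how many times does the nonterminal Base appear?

[Ty [Base a] → [Ty [Base a] → [Ty [Base ( [Ty [Base a]] )] → [Ty [Base a]]]]]

5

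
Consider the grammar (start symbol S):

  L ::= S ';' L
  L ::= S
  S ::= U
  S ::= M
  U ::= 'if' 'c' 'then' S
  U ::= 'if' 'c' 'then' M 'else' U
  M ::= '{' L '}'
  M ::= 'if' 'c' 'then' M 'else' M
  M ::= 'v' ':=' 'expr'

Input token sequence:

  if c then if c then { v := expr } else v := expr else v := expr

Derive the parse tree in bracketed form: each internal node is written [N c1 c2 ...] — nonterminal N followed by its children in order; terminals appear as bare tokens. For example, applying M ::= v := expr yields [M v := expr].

[S [M if c then [M if c then [M { [L [S [M v := expr]]] }] else [M v := expr]] else [M v := expr]]]

S
M
if c then M else M
if c then if c then M else M else M
if c then if c then { L } else M else M
if c then if c then { S } else M else M
if c then if c then { M } else M else M
if c then if c then { v := expr } else M else M
if c then if c then { v := expr } else v := expr else M
if c then if c then { v := expr } else v := expr else v := expr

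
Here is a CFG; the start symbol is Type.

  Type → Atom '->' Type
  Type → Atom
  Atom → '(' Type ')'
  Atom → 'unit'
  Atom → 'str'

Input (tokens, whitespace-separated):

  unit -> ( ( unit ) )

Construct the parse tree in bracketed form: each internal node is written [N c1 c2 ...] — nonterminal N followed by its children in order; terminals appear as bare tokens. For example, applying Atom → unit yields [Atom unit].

[Type [Atom unit] -> [Type [Atom ( [Type [Atom ( [Type [Atom unit]] )]] )]]]

Type
Atom -> Type
unit -> Type
unit -> Atom
unit -> ( Type )
unit -> ( Atom )
unit -> ( ( Type ) )
unit -> ( ( Atom ) )
unit -> ( ( unit ) )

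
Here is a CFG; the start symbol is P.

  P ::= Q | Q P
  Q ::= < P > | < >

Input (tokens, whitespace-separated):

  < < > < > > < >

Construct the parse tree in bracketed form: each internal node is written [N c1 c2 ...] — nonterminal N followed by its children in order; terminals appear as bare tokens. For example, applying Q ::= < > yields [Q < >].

[P [Q < [P [Q < >] [P [Q < >]]] >] [P [Q < >]]]

P
Q P
< P > P
< Q P > P
< < > P > P
< < > Q > P
< < > < > > P
< < > < > > Q
< < > < > > < >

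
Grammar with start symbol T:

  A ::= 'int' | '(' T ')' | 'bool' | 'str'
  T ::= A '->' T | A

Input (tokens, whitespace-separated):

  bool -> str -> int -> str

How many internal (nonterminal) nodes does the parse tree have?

8

[T [A bool] -> [T [A str] -> [T [A int] -> [T [A str]]]]]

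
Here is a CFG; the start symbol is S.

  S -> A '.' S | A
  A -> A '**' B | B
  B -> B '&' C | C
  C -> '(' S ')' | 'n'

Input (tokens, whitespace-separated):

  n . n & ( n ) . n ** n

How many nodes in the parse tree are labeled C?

6

[S [A [B [C n]]] . [S [A [B [B [C n]] & [C ( [S [A [B [C n]]]] )]]] . [S [A [A [B [C n]]] ** [B [C n]]]]]]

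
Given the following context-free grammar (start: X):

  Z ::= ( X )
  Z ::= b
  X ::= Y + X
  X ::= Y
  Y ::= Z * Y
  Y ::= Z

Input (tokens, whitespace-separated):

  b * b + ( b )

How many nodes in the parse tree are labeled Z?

4

[X [Y [Z b] * [Y [Z b]]] + [X [Y [Z ( [X [Y [Z b]]] )]]]]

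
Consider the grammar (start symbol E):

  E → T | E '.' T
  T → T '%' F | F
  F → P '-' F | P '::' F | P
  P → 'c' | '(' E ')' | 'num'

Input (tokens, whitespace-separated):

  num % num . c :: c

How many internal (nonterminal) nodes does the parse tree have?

[E [E [T [T [F [P num]]] % [F [P num]]]] . [T [F [P c] :: [F [P c]]]]]

13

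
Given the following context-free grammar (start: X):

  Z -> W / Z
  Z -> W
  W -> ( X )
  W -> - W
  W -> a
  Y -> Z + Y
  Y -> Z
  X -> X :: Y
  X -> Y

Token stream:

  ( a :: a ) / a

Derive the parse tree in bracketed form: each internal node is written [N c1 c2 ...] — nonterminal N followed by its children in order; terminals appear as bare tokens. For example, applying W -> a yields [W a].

[X [Y [Z [W ( [X [X [Y [Z [W a]]]] :: [Y [Z [W a]]]] )] / [Z [W a]]]]]

X
Y
Z
W / Z
( X ) / Z
( X :: Y ) / Z
( Y :: Y ) / Z
( Z :: Y ) / Z
( W :: Y ) / Z
( a :: Y ) / Z
( a :: Z ) / Z
( a :: W ) / Z
( a :: a ) / Z
( a :: a ) / W
( a :: a ) / a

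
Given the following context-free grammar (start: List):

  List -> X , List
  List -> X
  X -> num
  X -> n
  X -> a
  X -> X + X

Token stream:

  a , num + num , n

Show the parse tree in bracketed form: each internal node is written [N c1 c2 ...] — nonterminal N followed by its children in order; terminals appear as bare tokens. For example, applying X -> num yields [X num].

[List [X a] , [List [X [X num] + [X num]] , [List [X n]]]]

List
X , List
a , List
a , X , List
a , X + X , List
a , num + X , List
a , num + num , List
a , num + num , X
a , num + num , n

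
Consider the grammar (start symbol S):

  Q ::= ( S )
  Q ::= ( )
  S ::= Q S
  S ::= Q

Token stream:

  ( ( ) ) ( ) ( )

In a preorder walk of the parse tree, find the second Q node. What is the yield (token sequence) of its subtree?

[S [Q ( [S [Q ( )]] )] [S [Q ( )] [S [Q ( )]]]]

( )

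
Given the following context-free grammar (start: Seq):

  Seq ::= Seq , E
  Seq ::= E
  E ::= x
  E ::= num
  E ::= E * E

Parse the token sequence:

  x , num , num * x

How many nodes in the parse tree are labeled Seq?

3

[Seq [Seq [Seq [E x]] , [E num]] , [E [E num] * [E x]]]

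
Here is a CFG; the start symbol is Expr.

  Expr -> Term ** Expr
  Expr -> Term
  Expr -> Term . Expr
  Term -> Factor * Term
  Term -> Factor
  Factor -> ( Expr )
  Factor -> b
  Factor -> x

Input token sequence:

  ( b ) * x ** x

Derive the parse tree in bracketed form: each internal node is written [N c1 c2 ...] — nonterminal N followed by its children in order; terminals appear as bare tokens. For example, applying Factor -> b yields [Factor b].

Expr
Term ** Expr
Factor * Term ** Expr
( Expr ) * Term ** Expr
( Term ) * Term ** Expr
( Factor ) * Term ** Expr
( b ) * Term ** Expr
( b ) * Factor ** Expr
( b ) * x ** Expr
( b ) * x ** Term
( b ) * x ** Factor
( b ) * x ** x

[Expr [Term [Factor ( [Expr [Term [Factor b]]] )] * [Term [Factor x]]] ** [Expr [Term [Factor x]]]]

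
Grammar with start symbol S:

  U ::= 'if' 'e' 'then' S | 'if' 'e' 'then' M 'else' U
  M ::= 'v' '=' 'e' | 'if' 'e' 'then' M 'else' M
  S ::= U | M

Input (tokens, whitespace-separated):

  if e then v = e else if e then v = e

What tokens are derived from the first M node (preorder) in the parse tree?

[S [U if e then [M v = e] else [U if e then [S [M v = e]]]]]

v = e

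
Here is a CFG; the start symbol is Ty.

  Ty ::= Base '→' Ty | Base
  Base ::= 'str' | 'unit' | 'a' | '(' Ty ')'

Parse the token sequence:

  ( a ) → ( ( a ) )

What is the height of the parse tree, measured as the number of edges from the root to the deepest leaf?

7

[Ty [Base ( [Ty [Base a]] )] → [Ty [Base ( [Ty [Base ( [Ty [Base a]] )]] )]]]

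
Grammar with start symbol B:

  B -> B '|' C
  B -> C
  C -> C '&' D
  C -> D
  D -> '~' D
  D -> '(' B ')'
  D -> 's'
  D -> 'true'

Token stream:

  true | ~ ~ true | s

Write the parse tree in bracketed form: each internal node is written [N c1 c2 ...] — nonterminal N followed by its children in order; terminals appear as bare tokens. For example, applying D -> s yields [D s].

B
B | C
B | C | C
C | C | C
D | C | C
true | C | C
true | D | C
true | ~ D | C
true | ~ ~ D | C
true | ~ ~ true | C
true | ~ ~ true | D
true | ~ ~ true | s

[B [B [B [C [D true]]] | [C [D ~ [D ~ [D true]]]]] | [C [D s]]]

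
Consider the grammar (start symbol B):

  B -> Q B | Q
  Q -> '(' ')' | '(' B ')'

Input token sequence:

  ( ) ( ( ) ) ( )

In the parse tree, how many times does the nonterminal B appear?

[B [Q ( )] [B [Q ( [B [Q ( )]] )] [B [Q ( )]]]]

4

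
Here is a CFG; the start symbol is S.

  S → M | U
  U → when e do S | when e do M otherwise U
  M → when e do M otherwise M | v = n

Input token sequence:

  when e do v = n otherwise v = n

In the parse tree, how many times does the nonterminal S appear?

1

[S [M when e do [M v = n] otherwise [M v = n]]]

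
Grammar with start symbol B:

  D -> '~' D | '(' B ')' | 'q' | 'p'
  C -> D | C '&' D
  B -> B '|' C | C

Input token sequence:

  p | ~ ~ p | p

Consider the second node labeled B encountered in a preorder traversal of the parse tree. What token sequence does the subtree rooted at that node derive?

p | ~ ~ p

[B [B [B [C [D p]]] | [C [D ~ [D ~ [D p]]]]] | [C [D p]]]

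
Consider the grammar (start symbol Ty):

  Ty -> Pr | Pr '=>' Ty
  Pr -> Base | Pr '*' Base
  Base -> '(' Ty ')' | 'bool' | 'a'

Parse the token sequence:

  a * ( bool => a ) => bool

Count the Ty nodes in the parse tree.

[Ty [Pr [Pr [Base a]] * [Base ( [Ty [Pr [Base bool]] => [Ty [Pr [Base a]]]] )]] => [Ty [Pr [Base bool]]]]

4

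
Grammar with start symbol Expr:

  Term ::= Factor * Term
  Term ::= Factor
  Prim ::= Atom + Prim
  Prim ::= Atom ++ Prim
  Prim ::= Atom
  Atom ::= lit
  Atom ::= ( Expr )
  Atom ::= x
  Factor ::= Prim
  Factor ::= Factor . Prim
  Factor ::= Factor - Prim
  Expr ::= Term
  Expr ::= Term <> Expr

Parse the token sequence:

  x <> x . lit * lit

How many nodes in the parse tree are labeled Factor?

4

[Expr [Term [Factor [Prim [Atom x]]]] <> [Expr [Term [Factor [Factor [Prim [Atom x]]] . [Prim [Atom lit]]] * [Term [Factor [Prim [Atom lit]]]]]]]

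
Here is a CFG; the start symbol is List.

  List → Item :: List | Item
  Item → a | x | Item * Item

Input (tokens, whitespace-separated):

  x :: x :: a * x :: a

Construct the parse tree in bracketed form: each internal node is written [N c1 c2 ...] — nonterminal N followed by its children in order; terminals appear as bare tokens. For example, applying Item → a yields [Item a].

List
Item :: List
x :: List
x :: Item :: List
x :: x :: List
x :: x :: Item :: List
x :: x :: Item * Item :: List
x :: x :: a * Item :: List
x :: x :: a * x :: List
x :: x :: a * x :: Item
x :: x :: a * x :: a

[List [Item x] :: [List [Item x] :: [List [Item [Item a] * [Item x]] :: [List [Item a]]]]]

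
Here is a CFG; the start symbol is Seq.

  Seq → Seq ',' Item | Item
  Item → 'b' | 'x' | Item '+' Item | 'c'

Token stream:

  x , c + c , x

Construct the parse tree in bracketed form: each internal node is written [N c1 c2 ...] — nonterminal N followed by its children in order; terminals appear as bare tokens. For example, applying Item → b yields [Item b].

[Seq [Seq [Seq [Item x]] , [Item [Item c] + [Item c]]] , [Item x]]

Seq
Seq , Item
Seq , Item , Item
Item , Item , Item
x , Item , Item
x , Item + Item , Item
x , c + Item , Item
x , c + c , Item
x , c + c , x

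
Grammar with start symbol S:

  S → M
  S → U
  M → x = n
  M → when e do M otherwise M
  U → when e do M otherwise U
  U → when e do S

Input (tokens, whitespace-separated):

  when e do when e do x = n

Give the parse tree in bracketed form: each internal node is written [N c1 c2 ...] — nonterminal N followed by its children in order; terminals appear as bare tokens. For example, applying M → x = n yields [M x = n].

[S [U when e do [S [U when e do [S [M x = n]]]]]]

S
U
when e do S
when e do U
when e do when e do S
when e do when e do M
when e do when e do x = n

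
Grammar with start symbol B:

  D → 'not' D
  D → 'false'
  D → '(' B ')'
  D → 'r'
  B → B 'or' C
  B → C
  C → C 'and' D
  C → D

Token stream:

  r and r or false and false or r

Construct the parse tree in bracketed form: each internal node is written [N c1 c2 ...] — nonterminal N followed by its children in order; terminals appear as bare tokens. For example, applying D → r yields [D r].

B
B or C
B or C or C
C or C or C
C and D or C or C
D and D or C or C
r and D or C or C
r and r or C or C
r and r or C and D or C
r and r or D and D or C
r and r or false and D or C
r and r or false and false or C
r and r or false and false or D
r and r or false and false or r

[B [B [B [C [C [D r]] and [D r]]] or [C [C [D false]] and [D false]]] or [C [D r]]]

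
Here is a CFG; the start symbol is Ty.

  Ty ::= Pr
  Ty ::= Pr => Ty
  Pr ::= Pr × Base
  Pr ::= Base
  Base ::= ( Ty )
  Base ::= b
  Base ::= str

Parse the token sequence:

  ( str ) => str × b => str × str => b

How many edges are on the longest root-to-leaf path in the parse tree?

6

[Ty [Pr [Base ( [Ty [Pr [Base str]]] )]] => [Ty [Pr [Pr [Base str]] × [Base b]] => [Ty [Pr [Pr [Base str]] × [Base str]] => [Ty [Pr [Base b]]]]]]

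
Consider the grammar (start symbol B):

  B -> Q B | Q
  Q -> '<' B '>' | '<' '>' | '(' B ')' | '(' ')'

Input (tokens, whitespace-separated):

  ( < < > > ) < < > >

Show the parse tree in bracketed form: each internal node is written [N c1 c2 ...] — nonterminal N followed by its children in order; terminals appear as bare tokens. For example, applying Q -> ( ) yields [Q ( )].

B
Q B
( B ) B
( Q ) B
( < B > ) B
( < Q > ) B
( < < > > ) B
( < < > > ) Q
( < < > > ) < B >
( < < > > ) < Q >
( < < > > ) < < > >

[B [Q ( [B [Q < [B [Q < >]] >]] )] [B [Q < [B [Q < >]] >]]]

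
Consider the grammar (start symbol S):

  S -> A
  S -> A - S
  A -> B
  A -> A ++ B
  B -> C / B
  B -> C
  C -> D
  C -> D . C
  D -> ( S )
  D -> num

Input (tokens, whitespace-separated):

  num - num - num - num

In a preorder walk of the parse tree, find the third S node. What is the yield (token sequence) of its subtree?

[S [A [B [C [D num]]]] - [S [A [B [C [D num]]]] - [S [A [B [C [D num]]]] - [S [A [B [C [D num]]]]]]]]

num - num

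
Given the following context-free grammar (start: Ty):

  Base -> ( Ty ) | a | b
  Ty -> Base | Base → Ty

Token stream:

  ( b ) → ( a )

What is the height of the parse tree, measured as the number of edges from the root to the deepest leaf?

[Ty [Base ( [Ty [Base b]] )] → [Ty [Base ( [Ty [Base a]] )]]]

5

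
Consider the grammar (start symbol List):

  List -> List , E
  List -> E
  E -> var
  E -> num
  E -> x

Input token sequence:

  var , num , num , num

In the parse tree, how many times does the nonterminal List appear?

4

[List [List [List [List [E var]] , [E num]] , [E num]] , [E num]]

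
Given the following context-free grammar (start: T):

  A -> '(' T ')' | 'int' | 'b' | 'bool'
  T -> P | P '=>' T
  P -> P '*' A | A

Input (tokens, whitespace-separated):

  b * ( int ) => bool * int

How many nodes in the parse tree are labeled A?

[T [P [P [A b]] * [A ( [T [P [A int]]] )]] => [T [P [P [A bool]] * [A int]]]]

5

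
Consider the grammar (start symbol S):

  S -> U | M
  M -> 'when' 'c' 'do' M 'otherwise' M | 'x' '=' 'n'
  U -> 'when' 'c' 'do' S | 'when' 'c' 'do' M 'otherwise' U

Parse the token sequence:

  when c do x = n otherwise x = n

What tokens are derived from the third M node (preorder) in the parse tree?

x = n

[S [M when c do [M x = n] otherwise [M x = n]]]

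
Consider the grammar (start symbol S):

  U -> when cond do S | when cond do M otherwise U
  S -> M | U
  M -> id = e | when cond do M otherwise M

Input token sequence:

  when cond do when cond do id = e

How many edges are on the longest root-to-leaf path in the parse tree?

[S [U when cond do [S [U when cond do [S [M id = e]]]]]]

6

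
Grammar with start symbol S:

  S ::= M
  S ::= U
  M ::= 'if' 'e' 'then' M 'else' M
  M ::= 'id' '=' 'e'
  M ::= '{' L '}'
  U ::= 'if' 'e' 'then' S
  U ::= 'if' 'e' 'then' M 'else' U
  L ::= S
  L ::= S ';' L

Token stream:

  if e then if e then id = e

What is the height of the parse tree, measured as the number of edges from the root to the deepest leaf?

[S [U if e then [S [U if e then [S [M id = e]]]]]]

6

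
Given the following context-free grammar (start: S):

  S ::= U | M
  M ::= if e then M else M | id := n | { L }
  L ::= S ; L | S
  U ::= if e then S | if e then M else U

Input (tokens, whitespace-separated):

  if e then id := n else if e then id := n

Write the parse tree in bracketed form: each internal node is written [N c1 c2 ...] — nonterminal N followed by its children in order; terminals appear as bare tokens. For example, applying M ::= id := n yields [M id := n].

S
U
if e then M else U
if e then id := n else U
if e then id := n else if e then S
if e then id := n else if e then M
if e then id := n else if e then id := n

[S [U if e then [M id := n] else [U if e then [S [M id := n]]]]]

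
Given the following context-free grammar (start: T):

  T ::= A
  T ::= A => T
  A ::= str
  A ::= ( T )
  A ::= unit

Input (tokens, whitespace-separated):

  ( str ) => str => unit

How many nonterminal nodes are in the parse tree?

8

[T [A ( [T [A str]] )] => [T [A str] => [T [A unit]]]]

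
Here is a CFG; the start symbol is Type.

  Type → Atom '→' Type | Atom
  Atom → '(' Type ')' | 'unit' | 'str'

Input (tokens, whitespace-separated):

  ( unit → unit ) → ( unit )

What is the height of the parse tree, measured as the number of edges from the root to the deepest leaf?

[Type [Atom ( [Type [Atom unit] → [Type [Atom unit]]] )] → [Type [Atom ( [Type [Atom unit]] )]]]

5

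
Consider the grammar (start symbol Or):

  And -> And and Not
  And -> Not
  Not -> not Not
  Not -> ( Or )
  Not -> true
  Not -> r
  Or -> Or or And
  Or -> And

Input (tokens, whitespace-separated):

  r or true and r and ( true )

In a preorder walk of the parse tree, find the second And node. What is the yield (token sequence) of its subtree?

[Or [Or [And [Not r]]] or [And [And [And [Not true]] and [Not r]] and [Not ( [Or [And [Not true]]] )]]]

true and r and ( true )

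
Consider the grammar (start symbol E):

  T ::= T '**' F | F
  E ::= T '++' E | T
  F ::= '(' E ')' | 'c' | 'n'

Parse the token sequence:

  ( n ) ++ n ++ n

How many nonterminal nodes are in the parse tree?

12

[E [T [F ( [E [T [F n]]] )]] ++ [E [T [F n]] ++ [E [T [F n]]]]]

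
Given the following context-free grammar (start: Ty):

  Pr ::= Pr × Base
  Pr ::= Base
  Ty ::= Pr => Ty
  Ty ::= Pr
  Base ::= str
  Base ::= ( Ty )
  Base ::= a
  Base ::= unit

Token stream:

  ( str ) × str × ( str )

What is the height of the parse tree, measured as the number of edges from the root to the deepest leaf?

[Ty [Pr [Pr [Pr [Base ( [Ty [Pr [Base str]]] )]] × [Base str]] × [Base ( [Ty [Pr [Base str]]] )]]]

8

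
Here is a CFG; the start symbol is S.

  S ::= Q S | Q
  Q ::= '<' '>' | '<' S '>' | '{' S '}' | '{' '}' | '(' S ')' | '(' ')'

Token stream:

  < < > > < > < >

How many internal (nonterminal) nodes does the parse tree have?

8

[S [Q < [S [Q < >]] >] [S [Q < >] [S [Q < >]]]]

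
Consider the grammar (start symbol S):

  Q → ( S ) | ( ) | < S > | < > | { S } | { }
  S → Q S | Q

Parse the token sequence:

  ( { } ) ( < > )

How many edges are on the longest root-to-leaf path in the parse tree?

5

[S [Q ( [S [Q { }]] )] [S [Q ( [S [Q < >]] )]]]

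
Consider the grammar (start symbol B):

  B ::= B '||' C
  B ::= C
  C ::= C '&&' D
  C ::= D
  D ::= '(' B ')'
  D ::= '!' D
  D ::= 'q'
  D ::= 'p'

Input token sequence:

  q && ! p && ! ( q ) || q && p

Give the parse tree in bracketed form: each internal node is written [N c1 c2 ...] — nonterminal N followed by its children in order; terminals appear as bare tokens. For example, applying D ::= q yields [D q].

B
B || C
C || C
C && D || C
C && D && D || C
D && D && D || C
q && D && D || C
q && ! D && D || C
q && ! p && D || C
q && ! p && ! D || C
q && ! p && ! ( B ) || C
q && ! p && ! ( C ) || C
q && ! p && ! ( D ) || C
q && ! p && ! ( q ) || C
q && ! p && ! ( q ) || C && D
q && ! p && ! ( q ) || D && D
q && ! p && ! ( q ) || q && D
q && ! p && ! ( q ) || q && p

[B [B [C [C [C [D q]] && [D ! [D p]]] && [D ! [D ( [B [C [D q]]] )]]]] || [C [C [D q]] && [D p]]]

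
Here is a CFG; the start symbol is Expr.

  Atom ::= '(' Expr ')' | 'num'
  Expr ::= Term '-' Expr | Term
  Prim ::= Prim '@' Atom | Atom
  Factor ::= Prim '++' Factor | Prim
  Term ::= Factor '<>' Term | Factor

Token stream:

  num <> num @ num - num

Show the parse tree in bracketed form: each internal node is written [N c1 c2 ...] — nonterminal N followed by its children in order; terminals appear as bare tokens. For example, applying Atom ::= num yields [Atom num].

Expr
Term - Expr
Factor <> Term - Expr
Prim <> Term - Expr
Atom <> Term - Expr
num <> Term - Expr
num <> Factor - Expr
num <> Prim - Expr
num <> Prim @ Atom - Expr
num <> Atom @ Atom - Expr
num <> num @ Atom - Expr
num <> num @ num - Expr
num <> num @ num - Term
num <> num @ num - Factor
num <> num @ num - Prim
num <> num @ num - Atom
num <> num @ num - num

[Expr [Term [Factor [Prim [Atom num]]] <> [Term [Factor [Prim [Prim [Atom num]] @ [Atom num]]]]] - [Expr [Term [Factor [Prim [Atom num]]]]]]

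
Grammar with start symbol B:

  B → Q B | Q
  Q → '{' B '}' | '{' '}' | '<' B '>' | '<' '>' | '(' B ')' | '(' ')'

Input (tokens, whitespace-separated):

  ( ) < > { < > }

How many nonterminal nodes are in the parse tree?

[B [Q ( )] [B [Q < >] [B [Q { [B [Q < >]] }]]]]

8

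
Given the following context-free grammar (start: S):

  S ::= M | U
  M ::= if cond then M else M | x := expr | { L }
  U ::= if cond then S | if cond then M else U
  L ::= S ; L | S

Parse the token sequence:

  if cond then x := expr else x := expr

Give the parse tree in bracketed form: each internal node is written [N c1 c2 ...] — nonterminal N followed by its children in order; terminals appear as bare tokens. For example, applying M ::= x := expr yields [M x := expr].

[S [M if cond then [M x := expr] else [M x := expr]]]

S
M
if cond then M else M
if cond then x := expr else M
if cond then x := expr else x := expr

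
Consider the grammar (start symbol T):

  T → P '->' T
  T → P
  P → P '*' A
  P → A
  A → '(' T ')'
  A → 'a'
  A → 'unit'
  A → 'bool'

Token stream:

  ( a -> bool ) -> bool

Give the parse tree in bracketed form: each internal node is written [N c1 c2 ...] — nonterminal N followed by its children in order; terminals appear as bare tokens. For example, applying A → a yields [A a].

T
P -> T
A -> T
( T ) -> T
( P -> T ) -> T
( A -> T ) -> T
( a -> T ) -> T
( a -> P ) -> T
( a -> A ) -> T
( a -> bool ) -> T
( a -> bool ) -> P
( a -> bool ) -> A
( a -> bool ) -> bool

[T [P [A ( [T [P [A a]] -> [T [P [A bool]]]] )]] -> [T [P [A bool]]]]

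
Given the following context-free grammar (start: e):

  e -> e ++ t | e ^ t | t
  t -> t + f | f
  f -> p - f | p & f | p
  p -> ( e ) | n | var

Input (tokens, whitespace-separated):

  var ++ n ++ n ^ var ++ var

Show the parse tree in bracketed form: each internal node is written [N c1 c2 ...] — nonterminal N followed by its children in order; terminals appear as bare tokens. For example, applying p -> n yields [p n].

e
e ++ t
e ^ t ++ t
e ++ t ^ t ++ t
e ++ t ++ t ^ t ++ t
t ++ t ++ t ^ t ++ t
f ++ t ++ t ^ t ++ t
p ++ t ++ t ^ t ++ t
var ++ t ++ t ^ t ++ t
var ++ f ++ t ^ t ++ t
var ++ p ++ t ^ t ++ t
var ++ n ++ t ^ t ++ t
var ++ n ++ f ^ t ++ t
var ++ n ++ p ^ t ++ t
var ++ n ++ n ^ t ++ t
var ++ n ++ n ^ f ++ t
var ++ n ++ n ^ p ++ t
var ++ n ++ n ^ var ++ t
var ++ n ++ n ^ var ++ f
var ++ n ++ n ^ var ++ p
var ++ n ++ n ^ var ++ var

[e [e [e [e [e [t [f [p var]]]] ++ [t [f [p n]]]] ++ [t [f [p n]]]] ^ [t [f [p var]]]] ++ [t [f [p var]]]]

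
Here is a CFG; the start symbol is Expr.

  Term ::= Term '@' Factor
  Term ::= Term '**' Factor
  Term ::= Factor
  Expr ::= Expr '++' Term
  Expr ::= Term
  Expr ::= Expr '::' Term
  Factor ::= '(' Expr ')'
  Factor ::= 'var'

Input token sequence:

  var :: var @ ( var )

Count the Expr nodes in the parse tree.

[Expr [Expr [Term [Factor var]]] :: [Term [Term [Factor var]] @ [Factor ( [Expr [Term [Factor var]]] )]]]

3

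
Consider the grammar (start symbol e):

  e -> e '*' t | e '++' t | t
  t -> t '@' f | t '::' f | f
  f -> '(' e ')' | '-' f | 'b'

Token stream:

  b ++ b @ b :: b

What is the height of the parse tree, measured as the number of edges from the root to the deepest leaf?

5

[e [e [t [f b]]] ++ [t [t [t [f b]] @ [f b]] :: [f b]]]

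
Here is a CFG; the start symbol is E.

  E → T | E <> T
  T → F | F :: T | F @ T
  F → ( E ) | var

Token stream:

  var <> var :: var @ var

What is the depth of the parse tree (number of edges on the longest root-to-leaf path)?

5

[E [E [T [F var]]] <> [T [F var] :: [T [F var] @ [T [F var]]]]]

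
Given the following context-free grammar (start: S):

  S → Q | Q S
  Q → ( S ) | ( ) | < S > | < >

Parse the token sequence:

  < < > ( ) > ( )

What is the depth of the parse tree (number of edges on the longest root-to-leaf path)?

[S [Q < [S [Q < >] [S [Q ( )]]] >] [S [Q ( )]]]

5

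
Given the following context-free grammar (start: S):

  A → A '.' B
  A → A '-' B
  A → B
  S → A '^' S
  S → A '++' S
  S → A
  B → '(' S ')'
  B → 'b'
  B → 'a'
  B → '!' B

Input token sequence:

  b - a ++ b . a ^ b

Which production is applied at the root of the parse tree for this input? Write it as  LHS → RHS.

[S [A [A [B b]] - [B a]] ++ [S [A [A [B b]] . [B a]] ^ [S [A [B b]]]]]

S → A '++' S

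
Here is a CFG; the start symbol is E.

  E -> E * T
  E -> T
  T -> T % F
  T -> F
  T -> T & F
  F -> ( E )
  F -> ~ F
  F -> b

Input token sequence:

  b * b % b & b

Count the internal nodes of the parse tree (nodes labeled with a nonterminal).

[E [E [T [F b]]] * [T [T [T [F b]] % [F b]] & [F b]]]

10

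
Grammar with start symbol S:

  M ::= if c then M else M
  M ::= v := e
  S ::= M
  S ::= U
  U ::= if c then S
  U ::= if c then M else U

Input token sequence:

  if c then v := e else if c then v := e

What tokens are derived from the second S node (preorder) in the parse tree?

v := e

[S [U if c then [M v := e] else [U if c then [S [M v := e]]]]]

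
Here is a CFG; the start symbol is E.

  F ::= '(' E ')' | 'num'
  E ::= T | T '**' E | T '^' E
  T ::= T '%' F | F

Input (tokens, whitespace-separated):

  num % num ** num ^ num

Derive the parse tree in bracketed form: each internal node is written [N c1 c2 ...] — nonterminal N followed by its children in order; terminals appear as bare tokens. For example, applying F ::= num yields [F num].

E
T ** E
T % F ** E
F % F ** E
num % F ** E
num % num ** E
num % num ** T ^ E
num % num ** F ^ E
num % num ** num ^ E
num % num ** num ^ T
num % num ** num ^ F
num % num ** num ^ num

[E [T [T [F num]] % [F num]] ** [E [T [F num]] ^ [E [T [F num]]]]]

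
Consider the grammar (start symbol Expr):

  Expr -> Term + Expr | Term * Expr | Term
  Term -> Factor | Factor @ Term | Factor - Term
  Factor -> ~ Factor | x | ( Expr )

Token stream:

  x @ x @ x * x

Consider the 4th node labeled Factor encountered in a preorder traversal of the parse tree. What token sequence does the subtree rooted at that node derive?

x

[Expr [Term [Factor x] @ [Term [Factor x] @ [Term [Factor x]]]] * [Expr [Term [Factor x]]]]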